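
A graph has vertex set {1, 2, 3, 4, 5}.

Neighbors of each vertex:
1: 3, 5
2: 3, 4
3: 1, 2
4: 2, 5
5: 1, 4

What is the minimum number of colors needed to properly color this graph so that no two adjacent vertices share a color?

The cycle 5-4-2-3-1-5 has odd length 5, so it cannot be 2-colored; at least 3 colors are needed.
3 colors suffice: color red → {2, 5}; color blue → {1, 4}; color green → {3}. Every edge joins two different colors.

3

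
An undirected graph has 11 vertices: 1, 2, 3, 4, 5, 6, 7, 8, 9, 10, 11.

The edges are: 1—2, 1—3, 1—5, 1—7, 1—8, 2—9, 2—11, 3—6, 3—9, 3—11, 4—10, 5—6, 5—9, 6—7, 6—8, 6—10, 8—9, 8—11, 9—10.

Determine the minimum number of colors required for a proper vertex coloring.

2

8 and 9 are adjacent, so at least 2 colors are needed.
2 colors suffice: color a → {1, 4, 6, 9, 11}; color b → {2, 3, 5, 7, 8, 10}. Every edge joins two different colors.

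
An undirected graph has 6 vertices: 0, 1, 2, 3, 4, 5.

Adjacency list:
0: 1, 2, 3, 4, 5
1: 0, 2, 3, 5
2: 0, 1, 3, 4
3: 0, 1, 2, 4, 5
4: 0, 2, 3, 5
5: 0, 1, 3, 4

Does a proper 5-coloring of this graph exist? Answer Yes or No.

Yes

The chromatic number is 4. 0, 3, 4, 5 are pairwise adjacent (a clique of size 4), so at least 4 colors are needed.
A valid assignment using 4 colors: 0=red, 1=yellow, 2=green, 3=blue, 4=yellow, 5=green.
Since 5 ≥ 4, a proper 5-coloring certainly exists.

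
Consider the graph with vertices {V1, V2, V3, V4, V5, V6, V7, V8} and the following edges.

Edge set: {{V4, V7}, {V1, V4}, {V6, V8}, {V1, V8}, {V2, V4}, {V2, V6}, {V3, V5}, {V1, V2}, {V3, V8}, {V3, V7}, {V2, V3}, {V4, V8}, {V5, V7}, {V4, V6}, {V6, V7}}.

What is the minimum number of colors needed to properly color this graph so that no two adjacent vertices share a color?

V3, V5, V7 are mutually adjacent, so at least 3 colors are needed.
3 colors suffice: color R → {V3, V4}; color B → {V1, V5, V6}; color G → {V2, V7, V8}. No two adjacent vertices share a color.

3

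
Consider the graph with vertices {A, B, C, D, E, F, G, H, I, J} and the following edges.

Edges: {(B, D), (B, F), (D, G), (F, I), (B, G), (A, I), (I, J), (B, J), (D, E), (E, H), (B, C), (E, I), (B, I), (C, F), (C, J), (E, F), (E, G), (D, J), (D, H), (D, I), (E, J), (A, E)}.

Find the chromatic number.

4

B, D, I, J form a clique, so at least 4 colors are needed.
A valid assignment using 4 colors: A=blue, B=red, C=green, D=blue, E=red, F=blue, G=green, H=green, I=green, J=yellow. No two adjacent vertices share a color.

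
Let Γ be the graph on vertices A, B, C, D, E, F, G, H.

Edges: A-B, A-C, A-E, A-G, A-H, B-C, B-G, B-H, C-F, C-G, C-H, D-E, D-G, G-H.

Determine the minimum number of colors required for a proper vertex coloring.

5

A, B, C, G, H form a clique, so at least 5 colors are needed.
5 colors suffice: color 1 → {C, D}; color 2 → {A, F}; color 3 → {E, G}; color 4 → {H}; color 5 → {B}. Every edge joins two different colors.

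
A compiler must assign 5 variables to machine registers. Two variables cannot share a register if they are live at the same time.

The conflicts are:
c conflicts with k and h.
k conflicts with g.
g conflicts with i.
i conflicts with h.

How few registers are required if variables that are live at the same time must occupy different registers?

3

The cycle h-i-g-k-c-h has odd length 5, so it cannot be 2-colored; at least 3 registers are needed.
3 registers suffice: c=3, k=2, g=1, i=2, h=1. Every pair that conflicts lands in different registers.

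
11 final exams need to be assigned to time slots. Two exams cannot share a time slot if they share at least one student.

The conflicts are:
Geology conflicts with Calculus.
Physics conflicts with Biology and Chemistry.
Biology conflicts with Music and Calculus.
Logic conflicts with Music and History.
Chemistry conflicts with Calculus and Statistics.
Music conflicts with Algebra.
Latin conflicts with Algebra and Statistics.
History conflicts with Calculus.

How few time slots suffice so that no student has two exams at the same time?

The cycle Music-Biology-Calculus-History-Logic-Music has odd length 5, so it cannot be 2-colored; at least 3 time slots are needed.
3 time slots suffice: time slot 1 → {Physics, Music, Calculus, Statistics}; time slot 2 → {Geology, Biology, Logic, Chemistry, Algebra}; time slot 3 → {Latin, History}. Every pair that conflicts lands in different time slots.

3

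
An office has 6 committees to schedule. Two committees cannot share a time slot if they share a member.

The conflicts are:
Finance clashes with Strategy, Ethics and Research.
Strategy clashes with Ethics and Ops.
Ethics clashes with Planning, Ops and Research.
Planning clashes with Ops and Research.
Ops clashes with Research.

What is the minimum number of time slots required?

4

Ethics, Planning, Ops, Research pairwise conflict, so at least 4 time slots are needed.
Using 4 time slots: Finance=3, Strategy=2, Ethics=1, Planning=4, Ops=3, Research=2. Each listed conflict is separated.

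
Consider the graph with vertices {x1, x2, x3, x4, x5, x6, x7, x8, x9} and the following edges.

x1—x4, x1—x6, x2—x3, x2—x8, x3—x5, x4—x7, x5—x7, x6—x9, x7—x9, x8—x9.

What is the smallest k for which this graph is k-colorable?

3

The cycle x4-x7-x9-x6-x1-x4 has odd length 5, so it cannot be 2-colored; at least 3 colors are needed.
One proper 3-coloring: x1=3, x2=2, x3=1, x4=2, x5=2, x6=1, x7=1, x8=1, x9=2. No two adjacent vertices share a color.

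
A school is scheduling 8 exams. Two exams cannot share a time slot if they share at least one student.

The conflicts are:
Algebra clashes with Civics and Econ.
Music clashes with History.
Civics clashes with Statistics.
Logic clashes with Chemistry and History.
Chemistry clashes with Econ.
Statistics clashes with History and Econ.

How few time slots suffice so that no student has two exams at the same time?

The cycle Chemistry-Econ-Statistics-History-Logic-Chemistry has odd length 5, so it cannot be 2-colored; at least 3 time slots are needed.
3 time slots suffice: Algebra=2, Music=2, Civics=1, Logic=3, Chemistry=2, Statistics=2, History=1, Econ=1. Every pair that conflicts lands in different time slots.

3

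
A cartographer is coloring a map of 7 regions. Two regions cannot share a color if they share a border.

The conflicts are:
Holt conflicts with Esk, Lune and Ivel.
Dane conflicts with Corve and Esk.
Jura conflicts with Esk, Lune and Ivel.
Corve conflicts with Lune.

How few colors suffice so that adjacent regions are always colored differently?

The cycle Dane-Esk-Jura-Lune-Corve-Dane has odd length 5, so it cannot be 2-colored; at least 3 colors are needed.
One proper 3-coloring: Holt=2, Dane=3, Jura=2, Corve=2, Esk=1, Lune=1, Ivel=1. Each listed conflict is separated.

3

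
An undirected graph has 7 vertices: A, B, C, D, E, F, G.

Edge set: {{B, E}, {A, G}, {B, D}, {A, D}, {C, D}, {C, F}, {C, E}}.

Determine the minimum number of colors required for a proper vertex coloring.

2

B and E are adjacent, so at least 2 colors are needed.
2 colors suffice: color 1 → {D, E, F, G}; color 2 → {A, B, C}. Every edge joins two different colors.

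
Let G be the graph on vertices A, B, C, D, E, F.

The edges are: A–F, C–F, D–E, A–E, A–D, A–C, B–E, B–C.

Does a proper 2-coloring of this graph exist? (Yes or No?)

A, C, F are mutually adjacent, so at least 3 colors are needed.
So 2 colors are not enough.

No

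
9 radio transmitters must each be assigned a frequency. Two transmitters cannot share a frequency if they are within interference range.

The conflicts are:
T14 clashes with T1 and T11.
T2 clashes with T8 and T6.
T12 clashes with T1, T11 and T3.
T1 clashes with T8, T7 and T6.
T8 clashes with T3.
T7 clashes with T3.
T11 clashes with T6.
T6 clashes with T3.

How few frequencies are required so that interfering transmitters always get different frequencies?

2

T7 and T3 conflict, so at least 2 frequencies are needed.
2 frequencies suffice: frequency 1 → {T2, T1, T11, T3}; frequency 2 → {T14, T12, T8, T7, T6}. Each listed conflict is separated.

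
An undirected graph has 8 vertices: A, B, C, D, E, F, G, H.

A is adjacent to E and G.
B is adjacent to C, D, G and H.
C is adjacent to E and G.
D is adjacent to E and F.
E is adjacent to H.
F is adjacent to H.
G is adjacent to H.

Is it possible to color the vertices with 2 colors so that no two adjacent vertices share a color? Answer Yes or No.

No

B, C, G are pairwise adjacent, so at least 3 colors are needed.
So 2 colors are not enough.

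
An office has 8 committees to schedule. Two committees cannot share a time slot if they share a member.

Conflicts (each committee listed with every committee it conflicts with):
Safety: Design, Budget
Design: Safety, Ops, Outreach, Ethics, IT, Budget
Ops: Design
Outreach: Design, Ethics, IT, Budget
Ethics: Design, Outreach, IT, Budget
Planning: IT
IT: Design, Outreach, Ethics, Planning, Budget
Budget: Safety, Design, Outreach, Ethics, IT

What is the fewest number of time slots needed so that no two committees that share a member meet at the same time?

Design, Outreach, Ethics, IT, Budget pairwise conflict, so at least 5 time slots are needed.
5 time slots suffice: time slot 1 → {Design, Planning}; time slot 2 → {Ops, Budget}; time slot 3 → {Safety, IT}; time slot 4 → {Outreach}; time slot 5 → {Ethics}. No two conflicting committees share a time slot.

5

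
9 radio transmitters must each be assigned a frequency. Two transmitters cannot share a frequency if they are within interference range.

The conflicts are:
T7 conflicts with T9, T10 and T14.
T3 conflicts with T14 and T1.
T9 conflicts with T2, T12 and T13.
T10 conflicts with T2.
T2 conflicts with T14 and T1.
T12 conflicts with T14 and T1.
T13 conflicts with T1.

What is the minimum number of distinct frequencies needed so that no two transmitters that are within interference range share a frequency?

2

T12 and T1 conflict, so at least 2 frequencies are needed.
Using 2 frequencies: T7=2, T3=2, T9=1, T10=1, T2=2, T12=2, T14=1, T13=2, T1=1. Every pair that conflicts lands in different frequencies.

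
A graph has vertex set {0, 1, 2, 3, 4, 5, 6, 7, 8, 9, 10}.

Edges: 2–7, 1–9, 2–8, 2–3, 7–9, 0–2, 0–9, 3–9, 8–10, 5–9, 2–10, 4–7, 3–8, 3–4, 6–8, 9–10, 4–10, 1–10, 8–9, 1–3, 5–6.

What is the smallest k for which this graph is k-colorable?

3

1, 3, 9 form a triangle, so at least 3 colors are needed.
A valid assignment using 3 colors: 0=b, 1=c, 2=a, 3=b, 4=a, 5=b, 6=a, 7=b, 8=c, 9=a, 10=b. Every edge joins two different colors.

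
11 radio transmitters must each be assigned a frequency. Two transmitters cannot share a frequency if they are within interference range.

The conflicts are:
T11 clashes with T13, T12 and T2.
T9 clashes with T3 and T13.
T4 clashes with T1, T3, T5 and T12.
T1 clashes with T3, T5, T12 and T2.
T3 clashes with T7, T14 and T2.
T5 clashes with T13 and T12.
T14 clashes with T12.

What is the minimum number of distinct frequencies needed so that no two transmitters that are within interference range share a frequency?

T4, T1, T5, T12 pairwise conflict, so at least 4 frequencies are needed.
Using 4 frequencies: T11=2, T9=2, T4=4, T1=2, T3=1, T5=3, T13=1, T7=2, T14=2, T12=1, T2=3. Every pair that conflicts lands in different frequencies.

4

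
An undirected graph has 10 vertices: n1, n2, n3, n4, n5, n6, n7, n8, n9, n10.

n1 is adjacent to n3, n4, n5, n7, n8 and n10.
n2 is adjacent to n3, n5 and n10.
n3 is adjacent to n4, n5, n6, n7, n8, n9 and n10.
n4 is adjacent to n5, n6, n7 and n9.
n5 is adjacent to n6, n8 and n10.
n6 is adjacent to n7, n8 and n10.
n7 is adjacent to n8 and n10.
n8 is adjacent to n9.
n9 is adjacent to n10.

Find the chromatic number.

4

n1, n3, n7, n8 form a clique, so at least 4 colors are needed.
One proper 4-coloring: n1=Y, n2=Y, n3=R, n4=B, n5=G, n6=Y, n7=G, n8=B, n9=G, n10=B. Each edge has distinct colors on its endpoints.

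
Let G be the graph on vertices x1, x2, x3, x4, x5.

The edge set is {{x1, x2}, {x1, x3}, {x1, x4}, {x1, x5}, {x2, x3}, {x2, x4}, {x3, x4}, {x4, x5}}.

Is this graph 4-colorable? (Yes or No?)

Yes

The chromatic number is 4. x1, x2, x3, x4 form a clique, so at least 4 colors are needed.
4 colors suffice: x1=1, x2=4, x3=3, x4=2, x5=3.
That is already a proper 4-coloring.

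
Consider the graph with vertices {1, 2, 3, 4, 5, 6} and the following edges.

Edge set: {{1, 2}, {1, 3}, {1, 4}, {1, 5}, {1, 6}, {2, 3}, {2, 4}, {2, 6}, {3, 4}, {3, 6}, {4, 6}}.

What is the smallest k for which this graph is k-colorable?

5

1, 2, 3, 4, 6 are mutually adjacent (a clique of size 5), so at least 5 colors are needed.
5 colors suffice: 1=red, 2=purple, 3=blue, 4=yellow, 5=blue, 6=green. Each edge has distinct colors on its endpoints.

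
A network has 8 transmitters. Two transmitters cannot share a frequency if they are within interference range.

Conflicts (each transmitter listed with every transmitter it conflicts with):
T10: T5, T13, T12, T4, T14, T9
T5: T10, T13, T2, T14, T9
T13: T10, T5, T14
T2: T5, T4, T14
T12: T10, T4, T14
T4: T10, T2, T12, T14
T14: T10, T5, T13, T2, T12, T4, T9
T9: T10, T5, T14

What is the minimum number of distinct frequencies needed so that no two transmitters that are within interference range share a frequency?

4

T10, T5, T13, T14 pairwise conflict, so at least 4 frequencies are needed.
A valid assignment using 4 frequencies: T10=2, T5=3, T13=4, T2=2, T12=4, T4=3, T14=1, T9=4. Each listed conflict is separated.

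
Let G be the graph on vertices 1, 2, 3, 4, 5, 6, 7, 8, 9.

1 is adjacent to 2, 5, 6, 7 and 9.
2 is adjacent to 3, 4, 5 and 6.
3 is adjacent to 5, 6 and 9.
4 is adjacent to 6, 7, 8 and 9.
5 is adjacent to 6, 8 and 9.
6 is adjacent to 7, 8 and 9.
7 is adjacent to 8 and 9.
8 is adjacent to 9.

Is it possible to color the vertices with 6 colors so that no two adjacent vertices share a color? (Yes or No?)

Yes

The chromatic number is 5. 4, 6, 7, 8, 9 form a clique, so at least 5 colors are needed.
5 colors suffice: color red → {6}; color blue → {2, 9}; color green → {4, 5}; color yellow → {1, 3, 8}; color purple → {7}.
Since 6 ≥ 5, a proper 6-coloring certainly exists.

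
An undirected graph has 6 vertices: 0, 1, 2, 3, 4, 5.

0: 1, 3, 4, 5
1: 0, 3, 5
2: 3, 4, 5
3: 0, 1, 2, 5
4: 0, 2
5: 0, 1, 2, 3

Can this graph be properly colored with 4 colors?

The chromatic number is 4. 0, 1, 3, 5 are pairwise adjacent (a clique of size 4), so at least 4 colors are needed.
4 colors suffice: color red → {3, 4}; color blue → {0, 2}; color green → {5}; color yellow → {1}.
That is already a proper 4-coloring.

Yes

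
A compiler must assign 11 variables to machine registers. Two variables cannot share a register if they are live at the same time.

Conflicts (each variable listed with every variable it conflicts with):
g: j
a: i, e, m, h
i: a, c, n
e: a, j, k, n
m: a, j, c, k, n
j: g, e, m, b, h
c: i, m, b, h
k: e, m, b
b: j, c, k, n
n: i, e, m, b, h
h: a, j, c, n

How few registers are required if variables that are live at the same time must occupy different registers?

2

k and b conflict, so at least 2 registers are needed.
Using 2 registers: g=2, a=1, i=2, e=2, m=2, j=1, c=1, k=1, b=2, n=1, h=2. No two conflicting variables share a register.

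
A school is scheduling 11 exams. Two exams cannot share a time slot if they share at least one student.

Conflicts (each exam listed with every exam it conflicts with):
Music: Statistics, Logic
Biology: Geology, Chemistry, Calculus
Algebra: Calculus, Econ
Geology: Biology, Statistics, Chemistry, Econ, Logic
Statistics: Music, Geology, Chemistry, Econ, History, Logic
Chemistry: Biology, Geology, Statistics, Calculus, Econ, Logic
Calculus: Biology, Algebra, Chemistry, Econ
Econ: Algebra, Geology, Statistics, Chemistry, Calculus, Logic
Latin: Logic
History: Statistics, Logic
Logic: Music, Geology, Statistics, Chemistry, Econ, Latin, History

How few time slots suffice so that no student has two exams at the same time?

Geology, Statistics, Chemistry, Econ, Logic are mutually in conflict, so at least 5 time slots are needed.
A valid assignment using 5 time slots: Music=2, Biology=2, Algebra=3, Geology=5, Statistics=4, Chemistry=3, Calculus=1, Econ=2, Latin=2, History=2, Logic=1. Every pair that conflicts lands in different time slots.

5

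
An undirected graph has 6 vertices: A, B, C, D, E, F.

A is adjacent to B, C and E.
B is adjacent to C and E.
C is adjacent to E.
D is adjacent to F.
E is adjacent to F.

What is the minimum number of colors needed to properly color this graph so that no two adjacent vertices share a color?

4

A, B, C, E are pairwise adjacent (a clique of size 4), so at least 4 colors are needed.
A valid assignment using 4 colors: A=3, B=2, C=4, D=1, E=1, F=2. Every edge joins two different colors.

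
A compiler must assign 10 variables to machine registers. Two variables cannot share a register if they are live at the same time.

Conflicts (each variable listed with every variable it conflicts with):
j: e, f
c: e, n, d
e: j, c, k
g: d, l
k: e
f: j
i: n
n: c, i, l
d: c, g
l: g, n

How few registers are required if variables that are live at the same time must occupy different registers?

The cycle l-n-c-d-g-l has odd length 5, so it cannot be 2-colored; at least 3 registers are needed.
3 registers suffice: register 1 → {e, f, n, d}; register 2 → {j, c, k, i, l}; register 3 → {g}. Each listed conflict is separated.

3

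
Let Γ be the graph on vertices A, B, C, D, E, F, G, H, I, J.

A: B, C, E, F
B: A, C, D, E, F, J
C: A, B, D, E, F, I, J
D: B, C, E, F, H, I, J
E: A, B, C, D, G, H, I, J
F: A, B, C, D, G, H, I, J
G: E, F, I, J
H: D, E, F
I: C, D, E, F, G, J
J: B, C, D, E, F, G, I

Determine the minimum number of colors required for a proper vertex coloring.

5

C, D, E, I, J are pairwise adjacent (a clique of size 5), so at least 5 colors are needed.
5 colors suffice: color 1 → {E, F}; color 2 → {A, H, J}; color 3 → {D, G}; color 4 → {C}; color 5 → {B, I}. No two adjacent vertices share a color.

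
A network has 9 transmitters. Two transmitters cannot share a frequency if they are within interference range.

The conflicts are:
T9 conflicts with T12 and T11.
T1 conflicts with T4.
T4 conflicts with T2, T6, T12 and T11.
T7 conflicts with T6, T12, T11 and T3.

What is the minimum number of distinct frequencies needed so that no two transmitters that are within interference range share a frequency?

2

T4 and T12 conflict, so at least 2 frequencies are needed.
2 frequencies suffice: frequency 1 → {T9, T4, T7}; frequency 2 → {T1, T2, T6, T12, T11, T3}. No two conflicting transmitters share a frequency.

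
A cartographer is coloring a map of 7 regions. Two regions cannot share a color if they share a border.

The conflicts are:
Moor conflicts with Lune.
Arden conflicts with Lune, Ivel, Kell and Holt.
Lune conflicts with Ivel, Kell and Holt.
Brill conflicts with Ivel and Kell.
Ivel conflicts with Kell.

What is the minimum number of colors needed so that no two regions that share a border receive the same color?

4

Arden, Lune, Ivel, Kell are mutually in conflict, so at least 4 colors are needed.
4 colors suffice: Moor=2, Arden=3, Lune=1, Brill=1, Ivel=2, Kell=4, Holt=2. Every pair that conflicts lands in different colors.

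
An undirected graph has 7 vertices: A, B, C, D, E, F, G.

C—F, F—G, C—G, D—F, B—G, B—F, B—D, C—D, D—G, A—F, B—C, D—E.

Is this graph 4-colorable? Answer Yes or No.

No

B, C, D, F, G are mutually adjacent (a clique of size 5), so at least 5 colors are needed.
So 4 colors are not enough.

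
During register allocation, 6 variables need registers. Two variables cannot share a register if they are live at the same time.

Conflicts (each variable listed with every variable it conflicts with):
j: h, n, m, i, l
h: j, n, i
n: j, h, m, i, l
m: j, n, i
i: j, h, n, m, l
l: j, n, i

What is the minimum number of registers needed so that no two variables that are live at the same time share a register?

j, n, i, l all conflict with each other, so at least 4 registers are needed.
A valid assignment using 4 registers: j=2, h=4, n=1, m=4, i=3, l=4. No two conflicting variables share a register.

4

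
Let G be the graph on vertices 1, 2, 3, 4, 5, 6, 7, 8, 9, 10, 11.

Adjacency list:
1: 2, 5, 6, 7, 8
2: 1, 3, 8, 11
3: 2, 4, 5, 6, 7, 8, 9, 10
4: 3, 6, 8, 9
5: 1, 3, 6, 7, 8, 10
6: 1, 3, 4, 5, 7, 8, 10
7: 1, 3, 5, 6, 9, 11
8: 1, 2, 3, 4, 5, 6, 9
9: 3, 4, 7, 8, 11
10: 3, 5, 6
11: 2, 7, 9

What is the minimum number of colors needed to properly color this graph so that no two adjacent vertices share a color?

4

3, 5, 6, 10 are mutually adjacent (a clique of size 4), so at least 4 colors are needed.
4 colors suffice: 1=a, 2=b, 3=a, 4=d, 5=d, 6=b, 7=c, 8=c, 9=b, 10=c, 11=a. Each edge has distinct colors on its endpoints.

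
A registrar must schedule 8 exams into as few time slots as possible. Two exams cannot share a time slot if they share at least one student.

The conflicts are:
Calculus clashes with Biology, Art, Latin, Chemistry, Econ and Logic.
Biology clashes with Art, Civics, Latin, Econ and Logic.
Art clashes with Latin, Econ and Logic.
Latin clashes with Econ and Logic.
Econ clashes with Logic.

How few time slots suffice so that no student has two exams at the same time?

6

Calculus, Biology, Art, Latin, Econ, Logic all conflict with each other, so at least 6 time slots are needed.
6 time slots suffice: time slot 1 → {Calculus, Civics}; time slot 2 → {Biology, Chemistry}; time slot 3 → {Econ}; time slot 4 → {Latin}; time slot 5 → {Logic}; time slot 6 → {Art}. No two conflicting exams share a time slot.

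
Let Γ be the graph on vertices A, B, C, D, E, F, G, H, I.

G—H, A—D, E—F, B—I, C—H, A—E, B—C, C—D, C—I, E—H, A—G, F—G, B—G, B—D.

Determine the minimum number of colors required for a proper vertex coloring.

3

B, C, D are mutually adjacent, so at least 3 colors are needed.
3 colors suffice: A=blue, B=blue, C=red, D=green, E=red, F=blue, G=red, H=blue, I=green. No two adjacent vertices share a color.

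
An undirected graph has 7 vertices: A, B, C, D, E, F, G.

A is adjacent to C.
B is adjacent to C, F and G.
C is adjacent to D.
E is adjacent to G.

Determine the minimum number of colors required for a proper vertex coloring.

2

B and G are adjacent, so at least 2 colors are needed.
One proper 2-coloring: A=red, B=red, C=blue, D=red, E=red, F=blue, G=blue. Every edge joins two different colors.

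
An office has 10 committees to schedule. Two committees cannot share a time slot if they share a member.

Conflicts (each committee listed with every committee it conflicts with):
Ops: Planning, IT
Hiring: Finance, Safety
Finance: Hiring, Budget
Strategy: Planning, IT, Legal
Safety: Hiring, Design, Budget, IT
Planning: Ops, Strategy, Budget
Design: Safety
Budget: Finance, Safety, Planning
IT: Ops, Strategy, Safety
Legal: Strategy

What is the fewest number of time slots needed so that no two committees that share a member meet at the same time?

The cycle Ops-Planning-Budget-Safety-IT-Ops has odd length 5, so it cannot be 2-colored; at least 3 time slots are needed.
3 time slots suffice: time slot 1 → {Ops, Finance, Strategy, Safety}; time slot 2 → {Hiring, Planning, Design, IT, Legal}; time slot 3 → {Budget}. Every pair that conflicts lands in different time slots.

3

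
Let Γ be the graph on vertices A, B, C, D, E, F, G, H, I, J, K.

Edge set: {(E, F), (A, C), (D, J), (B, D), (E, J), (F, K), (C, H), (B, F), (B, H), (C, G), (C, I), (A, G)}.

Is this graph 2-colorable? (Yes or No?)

No

A, C, G are mutually adjacent, so at least 3 colors are needed.
So 2 colors are not enough.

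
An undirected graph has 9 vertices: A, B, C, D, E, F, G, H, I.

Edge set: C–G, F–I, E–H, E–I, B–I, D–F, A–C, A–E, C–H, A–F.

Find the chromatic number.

2

A and E are adjacent, so at least 2 colors are needed.
2 colors suffice: color 1 → {A, D, G, H, I}; color 2 → {B, C, E, F}. Every edge joins two different colors.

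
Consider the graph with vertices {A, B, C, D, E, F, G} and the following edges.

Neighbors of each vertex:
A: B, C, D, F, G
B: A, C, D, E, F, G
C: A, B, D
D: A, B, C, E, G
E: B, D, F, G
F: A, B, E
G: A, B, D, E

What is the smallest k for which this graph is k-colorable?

B, D, E, G are pairwise adjacent (a clique of size 4), so at least 4 colors are needed.
A valid assignment using 4 colors: A=green, B=red, C=yellow, D=blue, E=green, F=blue, G=yellow. Each edge has distinct colors on its endpoints.

4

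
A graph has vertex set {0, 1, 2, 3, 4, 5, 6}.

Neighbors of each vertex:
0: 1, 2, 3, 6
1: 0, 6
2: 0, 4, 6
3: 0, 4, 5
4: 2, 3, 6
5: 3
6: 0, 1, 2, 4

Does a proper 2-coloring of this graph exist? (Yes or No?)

No

0, 1, 6 are pairwise adjacent, so at least 3 colors are needed.
So 2 colors are not enough.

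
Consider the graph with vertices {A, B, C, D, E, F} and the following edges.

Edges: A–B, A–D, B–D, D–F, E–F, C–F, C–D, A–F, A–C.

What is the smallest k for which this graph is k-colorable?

A, C, D, F are mutually adjacent (a clique of size 4), so at least 4 colors are needed.
4 colors suffice: A=blue, B=green, C=yellow, D=red, E=red, F=green. Every edge joins two different colors.

4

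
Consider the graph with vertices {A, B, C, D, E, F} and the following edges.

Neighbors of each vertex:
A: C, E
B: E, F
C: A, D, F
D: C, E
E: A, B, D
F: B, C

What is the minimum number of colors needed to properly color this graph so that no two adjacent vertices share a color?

3

The cycle F-C-D-E-B-F has odd length 5, so it cannot be 2-colored; at least 3 colors are needed.
One proper 3-coloring: A=2, B=3, C=1, D=2, E=1, F=2. Each edge has distinct colors on its endpoints.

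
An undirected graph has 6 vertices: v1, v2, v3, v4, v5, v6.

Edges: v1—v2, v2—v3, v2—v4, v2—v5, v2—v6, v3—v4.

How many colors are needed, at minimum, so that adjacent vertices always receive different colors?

v2, v3, v4 are mutually adjacent, so at least 3 colors are needed.
One proper 3-coloring: v1=2, v2=1, v3=2, v4=3, v5=2, v6=2. Every edge joins two different colors.

3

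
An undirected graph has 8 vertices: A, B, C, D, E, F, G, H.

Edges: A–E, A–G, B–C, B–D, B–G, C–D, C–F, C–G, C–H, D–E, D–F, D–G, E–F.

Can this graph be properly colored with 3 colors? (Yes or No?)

B, C, D, G are mutually adjacent (a clique of size 4), so at least 4 colors are needed.
So 3 colors are not enough.

No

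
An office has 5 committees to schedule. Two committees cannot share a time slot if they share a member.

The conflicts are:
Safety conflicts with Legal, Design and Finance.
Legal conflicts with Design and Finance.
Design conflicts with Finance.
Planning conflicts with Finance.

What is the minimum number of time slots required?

4

Safety, Legal, Design, Finance pairwise conflict, so at least 4 time slots are needed.
4 time slots suffice: time slot 1 → {Finance}; time slot 2 → {Design, Planning}; time slot 3 → {Safety}; time slot 4 → {Legal}. Every pair that conflicts lands in different time slots.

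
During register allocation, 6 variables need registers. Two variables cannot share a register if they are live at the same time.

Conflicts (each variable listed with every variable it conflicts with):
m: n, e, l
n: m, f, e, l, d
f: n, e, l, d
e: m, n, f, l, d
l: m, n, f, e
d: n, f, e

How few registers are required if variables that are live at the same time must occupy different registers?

4

n, f, e, d are mutually in conflict, so at least 4 registers are needed.
4 registers suffice: m=4, n=2, f=4, e=1, l=3, d=3. Each listed conflict is separated.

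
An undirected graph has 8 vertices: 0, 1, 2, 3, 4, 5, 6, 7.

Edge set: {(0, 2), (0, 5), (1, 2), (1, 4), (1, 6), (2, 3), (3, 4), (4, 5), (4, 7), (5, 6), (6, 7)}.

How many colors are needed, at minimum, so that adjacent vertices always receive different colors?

The cycle 2-3-4-5-0-2 has odd length 5, so it cannot be 2-colored; at least 3 colors are needed.
3 colors suffice: color a → {2, 4, 6}; color b → {1, 3, 5, 7}; color c → {0}. Each edge has distinct colors on its endpoints.

3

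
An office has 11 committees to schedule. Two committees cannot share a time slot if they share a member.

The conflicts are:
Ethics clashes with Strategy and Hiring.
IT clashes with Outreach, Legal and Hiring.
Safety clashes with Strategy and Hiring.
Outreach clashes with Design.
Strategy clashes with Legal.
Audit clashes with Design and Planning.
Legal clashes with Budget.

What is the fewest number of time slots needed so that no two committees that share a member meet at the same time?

3

The cycle Ethics-Hiring-IT-Legal-Strategy-Ethics has odd length 5, so it cannot be 2-colored; at least 3 time slots are needed.
3 time slots suffice: Ethics=2, IT=3, Safety=2, Outreach=1, Strategy=1, Audit=1, Legal=2, Design=2, Planning=2, Budget=1, Hiring=1. No two conflicting committees share a time slot.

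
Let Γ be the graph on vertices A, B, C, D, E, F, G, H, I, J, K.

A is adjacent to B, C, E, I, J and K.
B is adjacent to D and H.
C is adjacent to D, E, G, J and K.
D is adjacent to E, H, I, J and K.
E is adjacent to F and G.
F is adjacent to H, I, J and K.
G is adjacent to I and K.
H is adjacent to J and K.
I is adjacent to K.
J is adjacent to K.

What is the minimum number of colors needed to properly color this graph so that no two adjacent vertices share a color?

4

A, C, J, K are mutually adjacent (a clique of size 4), so at least 4 colors are needed.
4 colors suffice: A=2, B=1, C=3, D=2, E=1, F=2, G=2, H=3, I=3, J=4, K=1. No two adjacent vertices share a color.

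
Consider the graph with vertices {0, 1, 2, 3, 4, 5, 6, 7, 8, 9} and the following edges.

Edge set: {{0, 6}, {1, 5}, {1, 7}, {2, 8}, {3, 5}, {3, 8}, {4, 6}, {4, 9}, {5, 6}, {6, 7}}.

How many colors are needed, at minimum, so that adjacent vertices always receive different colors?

2

3 and 8 are adjacent, so at least 2 colors are needed.
One proper 2-coloring: 0=b, 1=a, 2=a, 3=a, 4=b, 5=b, 6=a, 7=b, 8=b, 9=a. Every edge joins two different colors.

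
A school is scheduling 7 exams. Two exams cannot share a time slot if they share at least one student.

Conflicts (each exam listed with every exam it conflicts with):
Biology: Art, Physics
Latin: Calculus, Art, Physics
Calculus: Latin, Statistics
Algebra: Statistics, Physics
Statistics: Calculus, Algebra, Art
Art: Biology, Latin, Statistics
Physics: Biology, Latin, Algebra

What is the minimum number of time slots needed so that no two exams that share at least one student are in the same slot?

The cycle Art-Biology-Physics-Algebra-Statistics-Art has odd length 5, so it cannot be 2-colored; at least 3 time slots are needed.
3 time slots suffice: time slot 1 → {Calculus, Art, Physics}; time slot 2 → {Biology, Latin, Statistics}; time slot 3 → {Algebra}. Each listed conflict is separated.

3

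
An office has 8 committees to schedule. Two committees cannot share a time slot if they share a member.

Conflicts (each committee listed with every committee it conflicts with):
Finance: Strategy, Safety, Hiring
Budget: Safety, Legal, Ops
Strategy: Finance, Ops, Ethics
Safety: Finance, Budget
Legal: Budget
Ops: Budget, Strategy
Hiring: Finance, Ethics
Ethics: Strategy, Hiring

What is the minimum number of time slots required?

The cycle Budget-Safety-Finance-Strategy-Ops-Budget has odd length 5, so it cannot be 2-colored; at least 3 time slots are needed.
3 time slots suffice: time slot 1 → {Finance, Budget, Ethics}; time slot 2 → {Strategy, Safety, Legal, Hiring}; time slot 3 → {Ops}. Each listed conflict is separated.

3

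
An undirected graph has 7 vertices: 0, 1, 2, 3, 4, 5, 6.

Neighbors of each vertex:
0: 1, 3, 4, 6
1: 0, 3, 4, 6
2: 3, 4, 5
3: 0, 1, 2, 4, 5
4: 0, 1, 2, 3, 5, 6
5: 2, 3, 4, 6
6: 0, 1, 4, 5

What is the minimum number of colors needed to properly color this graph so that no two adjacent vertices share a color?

4

0, 1, 3, 4 are pairwise adjacent (a clique of size 4), so at least 4 colors are needed.
4 colors suffice: 0=green, 1=yellow, 2=yellow, 3=blue, 4=red, 5=green, 6=blue. No two adjacent vertices share a color.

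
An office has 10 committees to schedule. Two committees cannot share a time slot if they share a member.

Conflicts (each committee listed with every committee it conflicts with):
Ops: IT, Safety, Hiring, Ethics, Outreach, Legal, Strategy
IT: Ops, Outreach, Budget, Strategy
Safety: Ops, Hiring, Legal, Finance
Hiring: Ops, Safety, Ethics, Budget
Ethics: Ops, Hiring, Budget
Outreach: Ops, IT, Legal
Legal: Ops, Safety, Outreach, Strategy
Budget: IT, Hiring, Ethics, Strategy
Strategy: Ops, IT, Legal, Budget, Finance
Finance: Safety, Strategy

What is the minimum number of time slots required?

3

Ops, Safety, Legal pairwise conflict, so at least 3 time slots are needed.
3 time slots suffice: Ops=1, IT=3, Safety=2, Hiring=3, Ethics=2, Outreach=2, Legal=3, Budget=1, Strategy=2, Finance=1. No two conflicting committees share a time slot.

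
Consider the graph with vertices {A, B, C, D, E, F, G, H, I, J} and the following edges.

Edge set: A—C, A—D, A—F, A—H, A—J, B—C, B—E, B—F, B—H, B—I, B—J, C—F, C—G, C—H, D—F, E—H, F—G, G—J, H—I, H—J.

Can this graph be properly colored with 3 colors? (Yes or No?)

Yes

The chromatic number is 3. A, H, J form a triangle, so at least 3 colors are needed.
3 colors suffice: A=1, B=1, C=3, D=3, E=3, F=2, G=1, H=2, I=3, J=3.
That is already a proper 3-coloring.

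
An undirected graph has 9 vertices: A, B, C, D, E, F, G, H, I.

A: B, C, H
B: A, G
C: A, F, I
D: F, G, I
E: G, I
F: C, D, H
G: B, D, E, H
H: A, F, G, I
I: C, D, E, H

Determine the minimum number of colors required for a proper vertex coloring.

2

E and G are adjacent, so at least 2 colors are needed.
2 colors suffice: color 1 → {A, F, G, I}; color 2 → {B, C, D, E, H}. Every edge joins two different colors.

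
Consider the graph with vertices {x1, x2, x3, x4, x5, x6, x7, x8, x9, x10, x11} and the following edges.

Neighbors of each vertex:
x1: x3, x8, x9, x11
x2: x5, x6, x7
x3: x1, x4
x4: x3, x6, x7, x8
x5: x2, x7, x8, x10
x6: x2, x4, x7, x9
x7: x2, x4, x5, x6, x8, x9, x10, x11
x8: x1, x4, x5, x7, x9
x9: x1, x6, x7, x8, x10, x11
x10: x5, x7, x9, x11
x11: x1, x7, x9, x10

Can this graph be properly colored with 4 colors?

Yes

The chromatic number is 4. x7, x9, x10, x11 are pairwise adjacent (a clique of size 4), so at least 4 colors are needed.
4 colors suffice: color 1 → {x1, x7}; color 2 → {x4, x5, x9}; color 3 → {x3, x6, x8, x11}; color 4 → {x2, x10}.
That is already a proper 4-coloring.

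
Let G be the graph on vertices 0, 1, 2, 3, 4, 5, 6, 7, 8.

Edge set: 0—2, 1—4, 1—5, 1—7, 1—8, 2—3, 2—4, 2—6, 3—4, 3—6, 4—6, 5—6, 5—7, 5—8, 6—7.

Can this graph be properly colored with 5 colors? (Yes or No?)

The chromatic number is 4. 2, 3, 4, 6 are mutually adjacent (a clique of size 4), so at least 4 colors are needed.
A valid assignment using 4 colors: 0=a, 1=a, 2=b, 3=d, 4=c, 5=b, 6=a, 7=c, 8=c.
Since 5 ≥ 4, a proper 5-coloring certainly exists.

Yes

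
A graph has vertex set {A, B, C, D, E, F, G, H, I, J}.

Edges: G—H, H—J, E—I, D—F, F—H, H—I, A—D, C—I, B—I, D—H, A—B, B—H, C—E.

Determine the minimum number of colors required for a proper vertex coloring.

3

B, H, I are pairwise adjacent, so at least 3 colors are needed.
A valid assignment using 3 colors: A=1, B=3, C=3, D=2, E=1, F=3, G=2, H=1, I=2, J=2. No two adjacent vertices share a color.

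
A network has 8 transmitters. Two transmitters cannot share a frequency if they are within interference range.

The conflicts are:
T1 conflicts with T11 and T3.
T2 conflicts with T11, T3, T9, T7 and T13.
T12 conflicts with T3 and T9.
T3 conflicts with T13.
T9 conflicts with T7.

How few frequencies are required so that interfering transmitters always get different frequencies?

T2, T3, T13 are mutually in conflict, so at least 3 frequencies are needed.
3 frequencies suffice: frequency 1 → {T1, T2, T12}; frequency 2 → {T11, T3, T9}; frequency 3 → {T7, T13}. Each listed conflict is separated.

3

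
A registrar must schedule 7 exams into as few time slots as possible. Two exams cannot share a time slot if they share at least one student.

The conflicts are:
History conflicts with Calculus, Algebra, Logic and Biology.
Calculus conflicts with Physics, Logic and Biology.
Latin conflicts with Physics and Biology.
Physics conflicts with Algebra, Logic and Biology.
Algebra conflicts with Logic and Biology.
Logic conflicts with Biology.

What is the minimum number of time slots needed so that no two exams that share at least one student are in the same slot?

4

Calculus, Physics, Logic, Biology are mutually in conflict, so at least 4 time slots are needed.
4 time slots suffice: time slot 1 → {Biology}; time slot 2 → {History, Physics}; time slot 3 → {Latin, Logic}; time slot 4 → {Calculus, Algebra}. Each listed conflict is separated.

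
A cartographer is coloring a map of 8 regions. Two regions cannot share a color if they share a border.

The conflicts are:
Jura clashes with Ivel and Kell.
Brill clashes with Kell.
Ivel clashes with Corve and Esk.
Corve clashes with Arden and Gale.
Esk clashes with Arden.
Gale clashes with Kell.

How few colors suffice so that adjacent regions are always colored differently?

The cycle Ivel-Jura-Kell-Gale-Corve-Ivel has odd length 5, so it cannot be 2-colored; at least 3 colors are needed.
3 colors suffice: color 1 → {Ivel, Arden, Kell}; color 2 → {Jura, Brill, Corve, Esk}; color 3 → {Gale}. No two conflicting regions share a color.

3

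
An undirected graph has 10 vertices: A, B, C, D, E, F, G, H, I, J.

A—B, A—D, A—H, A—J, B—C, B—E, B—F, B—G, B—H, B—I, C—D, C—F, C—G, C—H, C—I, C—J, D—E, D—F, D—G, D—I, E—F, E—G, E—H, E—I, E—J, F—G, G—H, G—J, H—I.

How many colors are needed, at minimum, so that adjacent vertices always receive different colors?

D, E, F, G form a clique, so at least 4 colors are needed.
4 colors suffice: color 1 → {B, D, J}; color 2 → {A, C, E}; color 3 → {G, I}; color 4 → {F, H}. No two adjacent vertices share a color.

4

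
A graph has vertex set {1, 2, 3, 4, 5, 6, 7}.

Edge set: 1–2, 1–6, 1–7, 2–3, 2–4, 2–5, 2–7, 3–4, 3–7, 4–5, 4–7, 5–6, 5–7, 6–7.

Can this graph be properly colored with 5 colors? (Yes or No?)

Yes

The chromatic number is 4. 2, 3, 4, 7 are pairwise adjacent (a clique of size 4), so at least 4 colors are needed.
A valid assignment using 4 colors: 1=green, 2=blue, 3=yellow, 4=green, 5=yellow, 6=blue, 7=red.
Since 5 ≥ 4, a proper 5-coloring certainly exists.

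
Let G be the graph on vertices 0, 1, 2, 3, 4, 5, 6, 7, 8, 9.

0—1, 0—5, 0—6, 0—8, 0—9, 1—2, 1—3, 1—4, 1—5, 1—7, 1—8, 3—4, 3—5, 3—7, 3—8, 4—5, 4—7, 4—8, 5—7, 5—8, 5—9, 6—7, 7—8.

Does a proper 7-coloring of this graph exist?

Yes

The chromatic number is 6. 1, 3, 4, 5, 7, 8 are mutually adjacent (a clique of size 6), so at least 6 colors are needed.
6 colors suffice: 0=yellow, 1=red, 2=blue, 3=purple, 4=orange, 5=blue, 6=red, 7=yellow, 8=green, 9=red.
Since 7 ≥ 6, a proper 7-coloring certainly exists.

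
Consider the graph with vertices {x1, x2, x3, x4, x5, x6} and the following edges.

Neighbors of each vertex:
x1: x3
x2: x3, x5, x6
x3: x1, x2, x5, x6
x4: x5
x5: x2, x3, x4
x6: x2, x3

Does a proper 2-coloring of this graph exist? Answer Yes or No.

No

x2, x3, x5 form a triangle, so at least 3 colors are needed.
So 2 colors are not enough.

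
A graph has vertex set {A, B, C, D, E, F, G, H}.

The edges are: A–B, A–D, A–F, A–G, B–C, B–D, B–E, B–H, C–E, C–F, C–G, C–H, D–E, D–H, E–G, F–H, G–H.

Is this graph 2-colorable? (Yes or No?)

No

C, F, H are pairwise adjacent, so at least 3 colors are needed.
So 2 colors are not enough.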